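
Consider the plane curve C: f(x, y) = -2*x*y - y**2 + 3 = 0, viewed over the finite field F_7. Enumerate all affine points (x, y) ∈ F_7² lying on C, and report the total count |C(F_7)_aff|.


Affine F_7-points: {(1, 1), (1, 4), (2, 5), (5, 2), (6, 3), (6, 6)}; count = 6.

For each of the 49 pairs (x, y) ∈ F_7², evaluate f(x, y) mod 7. Record the zeros.
  x = 0: [0↦3, 1↦2, 2↦6, 3↦1, 4↦1, 5↦6, 6↦2]  zeros at y ∈ ∅
  x = 1: [0↦3, 1↦0, 2↦2, 3↦2, 4↦0, 5↦3, 6↦4]  zeros at y ∈ {1, 4}
  x = 2: [0↦3, 1↦5, 2↦5, 3↦3, 4↦6, 5↦0, 6↦6]  zeros at y ∈ {5}
  x = 3: [0↦3, 1↦3, 2↦1, 3↦4, 4↦5, 5↦4, 6↦1]  zeros at y ∈ ∅
  x = 4: [0↦3, 1↦1, 2↦4, 3↦5, 4↦4, 5↦1, 6↦3]  zeros at y ∈ ∅
  x = 5: [0↦3, 1↦6, 2↦0, 3↦6, 4↦3, 5↦5, 6↦5]  zeros at y ∈ {2}
  x = 6: [0↦3, 1↦4, 2↦3, 3↦0, 4↦2, 5↦2, 6↦0]  zeros at y ∈ {3, 6}
Collecting zeros: affine points = {(1, 1), (1, 4), (2, 5), (5, 2), (6, 3), (6, 6)}.
Total count |C(F_7)_aff| = 6.


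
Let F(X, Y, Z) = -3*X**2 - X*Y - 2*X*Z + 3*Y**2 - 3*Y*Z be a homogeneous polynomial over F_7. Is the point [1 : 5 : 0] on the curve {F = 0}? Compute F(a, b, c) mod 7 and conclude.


F(1,5,0) ≡ 4 (mod 7); P is NOT on the curve.

Evaluate F(1, 5, 0) term-by-term (mod 7).
  -3*X**2 ↦ -3·1·1·1 = -3
  -X*Y ↦ -1·1·5·1 = -5
  -2*X*Z ↦ -2·1·1·0 = 0
  3*Y**2 ↦ 3·1·25·1 = 75
  -3*Y*Z ↦ -3·1·5·0 = 0
Sum: F(1, 5, 0) = (-3) + (-5) + (0) + (75) + (0) = 67.
Reducing mod 7: 67 ≡ 4 (mod 7).
Since F(a, b, c) ≡ 4 ≠ 0 (mod 7), P does NOT lie on the curve.


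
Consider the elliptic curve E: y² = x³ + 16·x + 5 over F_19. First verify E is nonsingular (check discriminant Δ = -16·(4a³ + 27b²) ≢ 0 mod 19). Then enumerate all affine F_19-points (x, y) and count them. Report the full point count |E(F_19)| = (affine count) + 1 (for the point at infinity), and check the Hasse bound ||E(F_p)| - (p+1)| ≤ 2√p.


Affine points = {(0, 9), (0, 10), (2, 8), (2, 11), (3, 2), (3, 17), (4, 0), (5, 1), (5, 18), (7, 2), (7, 17), (9, 2), (9, 17), (10, 5), (10, 14), (11, 7), (11, 12), (12, 5), (12, 14), (13, 4), (13, 15), (14, 3), (14, 16), (16, 5), (16, 14), (18, 8), (18, 11)}; affine count = 27; |E(F_19)| = 28.

Discriminant check: Δ ∝ 4a³ + 27b² = 4·16³ + 27·5² = 4·4096 + 27·25 ≡ 16 (mod 19). Nonzero ⇒ E is nonsingular.
For each x ∈ F_19, compute rhs = x³ + 16·x + 5 mod 19, then count y ∈ F_19 with y² ≡ rhs.
  x = 0: rhs = 5, matching y values: 9, 10 (2 points).
  x = 1: rhs = 3, matching y values: none (0 points).
  x = 2: rhs = 7, matching y values: 8, 11 (2 points).
  x = 3: rhs = 4, matching y values: 2, 17 (2 points).
  x = 4: rhs = 0, matching y values: 0 (1 points).
  x = 5: rhs = 1, matching y values: 1, 18 (2 points).
  x = 6: rhs = 13, matching y values: none (0 points).
  x = 7: rhs = 4, matching y values: 2, 17 (2 points).
  x = 8: rhs = 18, matching y values: none (0 points).
  x = 9: rhs = 4, matching y values: 2, 17 (2 points).
  x = 10: rhs = 6, matching y values: 5, 14 (2 points).
  x = 11: rhs = 11, matching y values: 7, 12 (2 points).
  x = 12: rhs = 6, matching y values: 5, 14 (2 points).
  x = 13: rhs = 16, matching y values: 4, 15 (2 points).
  x = 14: rhs = 9, matching y values: 3, 16 (2 points).
  x = 15: rhs = 10, matching y values: none (0 points).
  x = 16: rhs = 6, matching y values: 5, 14 (2 points).
  x = 17: rhs = 3, matching y values: none (0 points).
  x = 18: rhs = 7, matching y values: 8, 11 (2 points).
Total affine count: 27.
Full point count |E(F_19)| = 27 + 1 = 28.
Hasse bound: |28 − (19+1)| = |8| = 8 ≤ 2√19 ≈ 8.7178 ✓.


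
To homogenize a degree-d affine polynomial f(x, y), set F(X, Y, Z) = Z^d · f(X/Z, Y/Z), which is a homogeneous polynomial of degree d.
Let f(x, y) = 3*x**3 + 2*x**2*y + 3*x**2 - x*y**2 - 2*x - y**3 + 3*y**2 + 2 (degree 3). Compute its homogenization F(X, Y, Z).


F(X, Y, Z) = 3*X**3 + 2*X**2*Y + 3*X**2*Z - X*Y**2 - 2*X*Z**2 - Y**3 + 3*Y**2*Z + 2*Z**3

deg(f) = 3.
Substitute x = X/Z, y = Y/Z into f, then multiply by Z^3.
  monomial 3·x^3·y^0 ↦ 3·X^3·Y^0·Z^0.
  monomial 2·x^2·y^1 ↦ 2·X^2·Y^1·Z^0.
  monomial 3·x^2·y^0 ↦ 3·X^2·Y^0·Z^1.
  monomial -1·x^1·y^2 ↦ -1·X^1·Y^2·Z^0.
  monomial -2·x^1·y^0 ↦ -2·X^1·Y^0·Z^2.
  monomial -1·x^0·y^3 ↦ -1·X^0·Y^3·Z^0.
  monomial 3·x^0·y^2 ↦ 3·X^0·Y^2·Z^1.
  monomial 2·x^0·y^0 ↦ 2·X^0·Y^0·Z^3.
Collecting: F(X, Y, Z) = 3*X**3 + 2*X**2*Y + 3*X**2*Z - X*Y**2 - 2*X*Z**2 - Y**3 + 3*Y**2*Z + 2*Z**3.


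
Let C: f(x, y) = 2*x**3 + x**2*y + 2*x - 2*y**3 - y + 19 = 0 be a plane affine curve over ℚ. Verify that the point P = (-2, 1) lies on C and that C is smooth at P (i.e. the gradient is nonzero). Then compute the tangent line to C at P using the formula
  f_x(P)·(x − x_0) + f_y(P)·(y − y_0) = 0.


Tangent line at P: 22*x - 3*y + 47 = 0.

Step 1: f(-2, 1) = 0, so P lies on C.
Step 2: partial derivatives
  f_x(x, y) = 6*x**2 + 2*x*y + 2, f_y(x, y) = x**2 - 6*y**2 - 1.
  f_x(P) = 22, f_y(P) = -3 (gradient nonzero, so P is smooth).
Step 3: tangent line at P: 22·(x − -2) + -3·(y − 1) = 0.
Expanding: 22*x - 3*y + 47 = 0.


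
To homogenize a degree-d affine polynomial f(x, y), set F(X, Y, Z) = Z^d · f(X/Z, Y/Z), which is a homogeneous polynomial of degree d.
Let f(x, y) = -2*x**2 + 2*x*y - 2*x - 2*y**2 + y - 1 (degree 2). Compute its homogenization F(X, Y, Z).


F(X, Y, Z) = -2*X**2 + 2*X*Y - 2*X*Z - 2*Y**2 + Y*Z - Z**2

deg(f) = 2.
Substitute x = X/Z, y = Y/Z into f, then multiply by Z^2.
  monomial -2·x^2·y^0 ↦ -2·X^2·Y^0·Z^0.
  monomial 2·x^1·y^1 ↦ 2·X^1·Y^1·Z^0.
  monomial -2·x^1·y^0 ↦ -2·X^1·Y^0·Z^1.
  monomial -2·x^0·y^2 ↦ -2·X^0·Y^2·Z^0.
  monomial 1·x^0·y^1 ↦ 1·X^0·Y^1·Z^1.
  monomial -1·x^0·y^0 ↦ -1·X^0·Y^0·Z^2.
Collecting: F(X, Y, Z) = -2*X**2 + 2*X*Y - 2*X*Z - 2*Y**2 + Y*Z - Z**2.


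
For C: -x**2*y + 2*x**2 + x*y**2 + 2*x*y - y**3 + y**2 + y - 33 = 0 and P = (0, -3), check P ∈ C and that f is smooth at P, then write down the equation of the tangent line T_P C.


Tangent line at P: 3*x - 32*y - 96 = 0.

Step 1: f(0, -3) = 0, so P lies on C.
Step 2: partial derivatives
  f_x(x, y) = -2*x*y + 4*x + y**2 + 2*y, f_y(x, y) = -x**2 + 2*x*y + 2*x - 3*y**2 + 2*y + 1.
  f_x(P) = 3, f_y(P) = -32 (gradient nonzero, so P is smooth).
Step 3: tangent line at P: 3·(x − 0) + -32·(y − -3) = 0.
Expanding: 3*x - 32*y - 96 = 0.


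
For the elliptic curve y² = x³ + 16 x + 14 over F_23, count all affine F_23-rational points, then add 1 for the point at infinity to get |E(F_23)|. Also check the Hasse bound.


Affine points = {(1, 10), (1, 13), (2, 10), (2, 13), (4, 2), (4, 21), (5, 9), (5, 14), (6, 2), (6, 21), (7, 3), (7, 20), (9, 6), (9, 17), (10, 1), (10, 22), (11, 7), (11, 16), (12, 5), (12, 18), (13, 2), (13, 21), (15, 8), (15, 15), (17, 1), (17, 22), (18, 4), (18, 19), (19, 1), (19, 22), (20, 10), (20, 13)}; affine count = 32; |E(F_23)| = 33.

Discriminant check: Δ ∝ 4a³ + 27b² = 4·16³ + 27·14² = 4·4096 + 27·196 ≡ 10 (mod 23). Nonzero ⇒ E is nonsingular.
For each x ∈ F_23, compute rhs = x³ + 16·x + 14 mod 23, then count y ∈ F_23 with y² ≡ rhs.
  x = 0: rhs = 14, matching y values: none (0 points).
  x = 1: rhs = 8, matching y values: 10, 13 (2 points).
  x = 2: rhs = 8, matching y values: 10, 13 (2 points).
  x = 3: rhs = 20, matching y values: none (0 points).
  x = 4: rhs = 4, matching y values: 2, 21 (2 points).
  x = 5: rhs = 12, matching y values: 9, 14 (2 points).
  x = 6: rhs = 4, matching y values: 2, 21 (2 points).
  x = 7: rhs = 9, matching y values: 3, 20 (2 points).
  x = 8: rhs = 10, matching y values: none (0 points).
  x = 9: rhs = 13, matching y values: 6, 17 (2 points).
  x = 10: rhs = 1, matching y values: 1, 22 (2 points).
  x = 11: rhs = 3, matching y values: 7, 16 (2 points).
  x = 12: rhs = 2, matching y values: 5, 18 (2 points).
  x = 13: rhs = 4, matching y values: 2, 21 (2 points).
  x = 14: rhs = 15, matching y values: none (0 points).
  x = 15: rhs = 18, matching y values: 8, 15 (2 points).
  x = 16: rhs = 19, matching y values: none (0 points).
  x = 17: rhs = 1, matching y values: 1, 22 (2 points).
  x = 18: rhs = 16, matching y values: 4, 19 (2 points).
  x = 19: rhs = 1, matching y values: 1, 22 (2 points).
  x = 20: rhs = 8, matching y values: 10, 13 (2 points).
  x = 21: rhs = 20, matching y values: none (0 points).
  x = 22: rhs = 20, matching y values: none (0 points).
Total affine count: 32.
Full point count |E(F_23)| = 32 + 1 = 33.
Hasse bound: |33 − (23+1)| = |9| = 9 ≤ 2√23 ≈ 9.5917 ✓.


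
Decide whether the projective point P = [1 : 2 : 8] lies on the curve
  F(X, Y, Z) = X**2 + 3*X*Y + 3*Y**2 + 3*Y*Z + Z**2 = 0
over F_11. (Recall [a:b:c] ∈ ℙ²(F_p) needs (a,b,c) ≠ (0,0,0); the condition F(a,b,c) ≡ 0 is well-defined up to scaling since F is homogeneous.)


F(1,2,8) ≡ 10 (mod 11); P is NOT on the curve.

Evaluate F(1, 2, 8) term-by-term (mod 11).
  X**2 ↦ 1·1·1·1 = 1
  3*X*Y ↦ 3·1·2·1 = 6
  3*Y**2 ↦ 3·1·4·1 = 12
  3*Y*Z ↦ 3·1·2·8 = 48
  Z**2 ↦ 1·1·1·64 = 64
Sum: F(1, 2, 8) = (1) + (6) + (12) + (48) + (64) = 131.
Reducing mod 11: 131 ≡ 10 (mod 11).
Since F(a, b, c) ≡ 10 ≠ 0 (mod 11), P does NOT lie on the curve.


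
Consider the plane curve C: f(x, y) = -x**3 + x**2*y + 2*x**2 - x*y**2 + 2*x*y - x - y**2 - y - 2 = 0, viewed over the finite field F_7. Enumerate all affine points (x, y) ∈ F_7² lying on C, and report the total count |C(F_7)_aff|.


Affine F_7-points: {(0, 3), (1, 3), (1, 5), (2, 1), (2, 6), (3, 0), (4, 3), (5, 4), (6, 1)}; count = 9.

For each of the 49 pairs (x, y) ∈ F_7², evaluate f(x, y) mod 7. Record the zeros.
  x = 0: [0↦5, 1↦3, 2↦6, 3↦0, 4↦6, 5↦3, 6↦5]  zeros at y ∈ {3}
  x = 1: [0↦5, 1↦5, 2↦1, 3↦0, 4↦2, 5↦0, 6↦1]  zeros at y ∈ {3, 5}
  x = 2: [0↦3, 1↦0, 2↦5, 3↦4, 4↦4, 5↦5, 6↦0]  zeros at y ∈ {1, 6}
  x = 3: [0↦0, 1↦3, 2↦5, 3↦6, 4↦6, 5↦5, 6↦3]  zeros at y ∈ {0}
  x = 4: [0↦4, 1↦1, 2↦2, 3↦0, 4↦2, 5↦1, 6↦4]  zeros at y ∈ {3}
  x = 5: [0↦2, 1↦2, 2↦4, 3↦1, 4↦0, 5↦1, 6↦4]  zeros at y ∈ {4}
  x = 6: [0↦2, 1↦0, 2↦5, 3↦3, 4↦1, 5↦6, 6↦4]  zeros at y ∈ {1}
Collecting zeros: affine points = {(0, 3), (1, 3), (1, 5), (2, 1), (2, 6), (3, 0), (4, 3), (5, 4), (6, 1)}.
Total count |C(F_7)_aff| = 9.


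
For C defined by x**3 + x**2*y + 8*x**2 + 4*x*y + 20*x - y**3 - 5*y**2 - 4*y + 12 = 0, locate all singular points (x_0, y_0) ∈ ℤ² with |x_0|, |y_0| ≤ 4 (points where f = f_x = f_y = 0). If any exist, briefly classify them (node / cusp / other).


Singular points: {(-2, -2)}; classification: cusp.

Compute partial derivatives:
  f_x = 3*x**2 + 2*x*y + 16*x + 4*y + 20.
  f_y = x**2 + 4*x - 3*y**2 - 10*y - 4.
Scan x_0 ∈ {−4, ..., 4}. For each x_0, f_y(x_0, y) is a polynomial in y; find its integer roots y ∈ {−4, ..., 4}, then test f_x and f at those candidates.
  x = -4: f_y(-4, y) = -3*y**2 - 10*y - 4; no integer root y with |y| ≤ 4.
  x = -3: f_y(-3, y) = -3*y**2 - 10*y - 7; vanishes at y ∈ {-1}. (-3, -1): f_x = 1 ≠ 0.
  x = -2: f_y(-2, y) = -3*y**2 - 10*y - 8; vanishes at y ∈ {-2}. (-2, -2): f_x = 0, f = 0 — SINGULAR.
  x = -1: f_y(-1, y) = -3*y**2 - 10*y - 7; vanishes at y ∈ {-1}. (-1, -1): f_x = 5 ≠ 0.
  x = 0: f_y(0, y) = -3*y**2 - 10*y - 4; no integer root y with |y| ≤ 4.
  x = 1: f_y(1, y) = -3*y**2 - 10*y + 1; no integer root y with |y| ≤ 4.
  x = 2: f_y(2, y) = -3*y**2 - 10*y + 8; vanishes at y ∈ {-4}. (2, -4): f_x = 32 ≠ 0.
  x = 3: f_y(3, y) = -3*y**2 - 10*y + 17; no integer root y with |y| ≤ 4.
  x = 4: f_y(4, y) = -3*y**2 - 10*y + 28; no integer root y with |y| ≤ 4.
Only singular point on the grid: (-2, -2).
Classify: substitute x = -2 + u, y = -2 + v and expand: f = u**3 + u**2*v - v**3 + v**2.
No constant or linear terms (consistent with a singular point). Quadratic part: v**2. Cubic part: u**3 + u**2*v - v**3.
The quadratic part v**2 is a perfect square, so there is a single (double) tangent line v = 0, i.e. y = -2. Restricting the cubic part to that line (v = 0) leaves u**3 ≠ 0, so f is not divisible by v and the branch is v² ≈ -u**3 to lowest order — this is a cusp.
Classification: cusp.


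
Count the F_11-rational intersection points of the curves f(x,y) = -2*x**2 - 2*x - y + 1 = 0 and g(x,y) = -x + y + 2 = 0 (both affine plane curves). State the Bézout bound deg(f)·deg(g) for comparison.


Common zeros: {(2, 0)}; count = 1; Bézout bound = 2.

deg(f) = 2, deg(g) = 1, so Bézout bound = 2.
Scan x ∈ F_11. For each x, list the y ∈ F_11 with f(x, y) ≡ 0 and those with g(x, y) ≡ 0 (mod 11); the common zeros in that column are the intersection.
  x = 0: f ≡ 0 at y ∈ {1}; g ≡ 0 at y ∈ {9}; common: ∅.
  x = 1: f ≡ 0 at y ∈ {8}; g ≡ 0 at y ∈ {10}; common: ∅.
  x = 2: f ≡ 0 at y ∈ {0}; g ≡ 0 at y ∈ {0}; common: {0}.
  x = 3: f ≡ 0 at y ∈ {10}; g ≡ 0 at y ∈ {1}; common: ∅.
  x = 4: f ≡ 0 at y ∈ {5}; g ≡ 0 at y ∈ {2}; common: ∅.
  x = 5: f ≡ 0 at y ∈ {7}; g ≡ 0 at y ∈ {3}; common: ∅.
  x = 6: f ≡ 0 at y ∈ {5}; g ≡ 0 at y ∈ {4}; common: ∅.
  x = 7: f ≡ 0 at y ∈ {10}; g ≡ 0 at y ∈ {5}; common: ∅.
  x = 8: f ≡ 0 at y ∈ {0}; g ≡ 0 at y ∈ {6}; common: ∅.
  x = 9: f ≡ 0 at y ∈ {8}; g ≡ 0 at y ∈ {7}; common: ∅.
  x = 10: f ≡ 0 at y ∈ {1}; g ≡ 0 at y ∈ {8}; common: ∅.
Collecting: common zeros = {(2, 0)}, so the count is 1.
Comparison with the Bézout bound: 1 ≤ 2 = deg(f)·deg(g), as expected for curves with no common component (the affine F_11-count falls short of the bound because intersections may lie at infinity, over extension fields, or carry multiplicity).


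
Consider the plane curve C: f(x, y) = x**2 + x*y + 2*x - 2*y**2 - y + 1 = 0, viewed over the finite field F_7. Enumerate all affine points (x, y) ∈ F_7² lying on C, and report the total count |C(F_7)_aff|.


Affine F_7-points: {(0, 4), (0, 6), (1, 3), (1, 4), (6, 0), (6, 6)}; count = 6.

For each of the 49 pairs (x, y) ∈ F_7², evaluate f(x, y) mod 7. Record the zeros.
  x = 0: [0↦1, 1↦5, 2↦5, 3↦1, 4↦0, 5↦2, 6↦0]  zeros at y ∈ {4, 6}
  x = 1: [0↦4, 1↦2, 2↦3, 3↦0, 4↦0, 5↦3, 6↦2]  zeros at y ∈ {3, 4}
  x = 2: [0↦2, 1↦1, 2↦3, 3↦1, 4↦2, 5↦6, 6↦6]  zeros at y ∈ ∅
  x = 3: [0↦2, 1↦2, 2↦5, 3↦4, 4↦6, 5↦4, 6↦5]  zeros at y ∈ ∅
  x = 4: [0↦4, 1↦5, 2↦2, 3↦2, 4↦5, 5↦4, 6↦6]  zeros at y ∈ ∅
  x = 5: [0↦1, 1↦3, 2↦1, 3↦2, 4↦6, 5↦6, 6↦2]  zeros at y ∈ ∅
  x = 6: [0↦0, 1↦3, 2↦2, 3↦4, 4↦2, 5↦3, 6↦0]  zeros at y ∈ {0, 6}
Collecting zeros: affine points = {(0, 4), (0, 6), (1, 3), (1, 4), (6, 0), (6, 6)}.
Total count |C(F_7)_aff| = 6.


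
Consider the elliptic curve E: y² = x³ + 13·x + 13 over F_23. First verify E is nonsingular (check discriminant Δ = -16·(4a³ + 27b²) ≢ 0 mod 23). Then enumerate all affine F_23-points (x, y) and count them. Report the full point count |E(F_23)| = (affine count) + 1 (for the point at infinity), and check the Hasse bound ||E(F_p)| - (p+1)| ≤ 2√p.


Affine points = {(0, 6), (0, 17), (1, 2), (1, 21), (2, 1), (2, 22), (6, 10), (6, 13), (8, 10), (8, 13), (9, 10), (9, 13), (10, 4), (10, 19), (14, 8), (14, 15), (15, 8), (15, 15), (16, 4), (16, 19), (17, 8), (17, 15), (19, 9), (19, 14), (20, 4), (20, 19), (21, 5), (21, 18)}; affine count = 28; |E(F_23)| = 29.

Discriminant check: Δ ∝ 4a³ + 27b² = 4·13³ + 27·13² = 4·2197 + 27·169 ≡ 11 (mod 23). Nonzero ⇒ E is nonsingular.
For each x ∈ F_23, compute rhs = x³ + 13·x + 13 mod 23, then count y ∈ F_23 with y² ≡ rhs.
  x = 0: rhs = 13, matching y values: 6, 17 (2 points).
  x = 1: rhs = 4, matching y values: 2, 21 (2 points).
  x = 2: rhs = 1, matching y values: 1, 22 (2 points).
  x = 3: rhs = 10, matching y values: none (0 points).
  x = 4: rhs = 14, matching y values: none (0 points).
  x = 5: rhs = 19, matching y values: none (0 points).
  x = 6: rhs = 8, matching y values: 10, 13 (2 points).
  x = 7: rhs = 10, matching y values: none (0 points).
  x = 8: rhs = 8, matching y values: 10, 13 (2 points).
  x = 9: rhs = 8, matching y values: 10, 13 (2 points).
  x = 10: rhs = 16, matching y values: 4, 19 (2 points).
  x = 11: rhs = 15, matching y values: none (0 points).
  x = 12: rhs = 11, matching y values: none (0 points).
  x = 13: rhs = 10, matching y values: none (0 points).
  x = 14: rhs = 18, matching y values: 8, 15 (2 points).
  x = 15: rhs = 18, matching y values: 8, 15 (2 points).
  x = 16: rhs = 16, matching y values: 4, 19 (2 points).
  x = 17: rhs = 18, matching y values: 8, 15 (2 points).
  x = 18: rhs = 7, matching y values: none (0 points).
  x = 19: rhs = 12, matching y values: 9, 14 (2 points).
  x = 20: rhs = 16, matching y values: 4, 19 (2 points).
  x = 21: rhs = 2, matching y values: 5, 18 (2 points).
  x = 22: rhs = 22, matching y values: none (0 points).
Total affine count: 28.
Full point count |E(F_23)| = 28 + 1 = 29.
Hasse bound: |29 − (23+1)| = |5| = 5 ≤ 2√23 ≈ 9.5917 ✓.


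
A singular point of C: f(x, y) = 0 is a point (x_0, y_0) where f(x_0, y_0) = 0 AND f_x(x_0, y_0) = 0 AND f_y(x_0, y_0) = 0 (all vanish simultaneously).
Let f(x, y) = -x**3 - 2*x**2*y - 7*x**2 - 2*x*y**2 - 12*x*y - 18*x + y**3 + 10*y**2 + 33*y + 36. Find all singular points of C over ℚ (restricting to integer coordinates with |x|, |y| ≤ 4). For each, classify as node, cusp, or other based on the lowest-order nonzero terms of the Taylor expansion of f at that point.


Singular points: {(0, -3)}; classification: node.

Compute partial derivatives:
  f_x = -3*x**2 - 4*x*y - 14*x - 2*y**2 - 12*y - 18.
  f_y = -2*x**2 - 4*x*y - 12*x + 3*y**2 + 20*y + 33.
Scan x_0 ∈ {−4, ..., 4}. For each x_0, f_y(x_0, y) is a polynomial in y; find its integer roots y ∈ {−4, ..., 4}, then test f_x and f at those candidates.
  x = -4: f_y(-4, y) = 3*y**2 + 36*y + 49; no integer root y with |y| ≤ 4.
  x = -3: f_y(-3, y) = 3*y**2 + 32*y + 51; no integer root y with |y| ≤ 4.
  x = -2: f_y(-2, y) = 3*y**2 + 28*y + 49; no integer root y with |y| ≤ 4.
  x = -1: f_y(-1, y) = 3*y**2 + 24*y + 43; no integer root y with |y| ≤ 4.
  x = 0: f_y(0, y) = 3*y**2 + 20*y + 33; vanishes at y ∈ {-3}. (0, -3): f_x = 0, f = 0 — SINGULAR.
  x = 1: f_y(1, y) = 3*y**2 + 16*y + 19; no integer root y with |y| ≤ 4.
  x = 2: f_y(2, y) = 3*y**2 + 12*y + 1; no integer root y with |y| ≤ 4.
  x = 3: f_y(3, y) = 3*y**2 + 8*y - 21; no integer root y with |y| ≤ 4.
  x = 4: f_y(4, y) = 3*y**2 + 4*y - 47; no integer root y with |y| ≤ 4.
Only singular point on the grid: (0, -3).
Classify: substitute x = 0 + u, y = -3 + v and expand: f = -u**3 - 2*u**2*v - u**2 - 2*u*v**2 + v**3 + v**2.
No constant or linear terms (consistent with a singular point). Quadratic part: -u**2 + v**2. Cubic part: -u**3 - 2*u**2*v - 2*u*v**2 + v**3.
The quadratic part v**2 - u**2 = (v − u)(v + u) splits into two distinct linear factors, so there are two distinct tangent lines y − -3 = ±(x − 0) — this is a node (ordinary double point).
Classification: node.


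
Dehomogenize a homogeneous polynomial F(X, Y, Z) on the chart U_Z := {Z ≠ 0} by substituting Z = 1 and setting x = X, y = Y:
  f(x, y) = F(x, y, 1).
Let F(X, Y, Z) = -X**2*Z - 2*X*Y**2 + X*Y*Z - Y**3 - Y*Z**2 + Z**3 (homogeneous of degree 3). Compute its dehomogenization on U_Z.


f(x, y) = -x**2 - 2*x*y**2 + x*y - y**3 - y + 1

On U_Z we set Z = 1. Each monomial c·X^i·Y^j·Z^k in F becomes c·x^i·y^j·1^k = c·x^i·y^j.
Substituting Z = 1: F(X, Y, 1) = -x**2 - 2*x*y**2 + x*y - y**3 - y + 1.
Note: deg(f) ≤ deg(F) = 3; strict inequality happens when F is divisible by Z (lost terms).


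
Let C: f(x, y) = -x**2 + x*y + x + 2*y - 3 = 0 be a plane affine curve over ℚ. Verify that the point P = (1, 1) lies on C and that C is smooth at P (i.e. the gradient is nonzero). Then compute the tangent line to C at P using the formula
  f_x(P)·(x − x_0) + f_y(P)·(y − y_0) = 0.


Tangent line at P: 3*y - 3 = 0.

Step 1: f(1, 1) = 0, so P lies on C.
Step 2: partial derivatives
  f_x(x, y) = -2*x + y + 1, f_y(x, y) = x + 2.
  f_x(P) = 0, f_y(P) = 3 (gradient nonzero, so P is smooth).
Step 3: tangent line at P: 0·(x − 1) + 3·(y − 1) = 0.
Expanding: 3*y - 3 = 0.


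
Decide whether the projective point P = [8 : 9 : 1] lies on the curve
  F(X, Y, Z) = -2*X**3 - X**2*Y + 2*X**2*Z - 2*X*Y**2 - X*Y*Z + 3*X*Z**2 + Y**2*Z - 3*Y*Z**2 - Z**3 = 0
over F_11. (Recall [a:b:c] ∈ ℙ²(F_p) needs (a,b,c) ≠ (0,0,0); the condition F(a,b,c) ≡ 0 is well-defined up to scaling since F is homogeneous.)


F(8,9,1) ≡ 9 (mod 11); P is NOT on the curve.

Evaluate F(8, 9, 1) term-by-term (mod 11).
  -2*X**3 ↦ -2·512·1·1 = -1024
  -X**2*Y ↦ -1·64·9·1 = -576
  2*X**2*Z ↦ 2·64·1·1 = 128
  -2*X*Y**2 ↦ -2·8·81·1 = -1296
  -X*Y*Z ↦ -1·8·9·1 = -72
  3*X*Z**2 ↦ 3·8·1·1 = 24
  Y**2*Z ↦ 1·1·81·1 = 81
  -3*Y*Z**2 ↦ -3·1·9·1 = -27
  -Z**3 ↦ -1·1·1·1 = -1
Sum: F(8, 9, 1) = (-1024) + (-576) + (128) + (-1296) + (-72) + (24) + (81) + (-27) + (-1) = -2763.
Reducing mod 11: -2763 ≡ 9 (mod 11).
Since F(a, b, c) ≡ 9 ≠ 0 (mod 11), P does NOT lie on the curve.


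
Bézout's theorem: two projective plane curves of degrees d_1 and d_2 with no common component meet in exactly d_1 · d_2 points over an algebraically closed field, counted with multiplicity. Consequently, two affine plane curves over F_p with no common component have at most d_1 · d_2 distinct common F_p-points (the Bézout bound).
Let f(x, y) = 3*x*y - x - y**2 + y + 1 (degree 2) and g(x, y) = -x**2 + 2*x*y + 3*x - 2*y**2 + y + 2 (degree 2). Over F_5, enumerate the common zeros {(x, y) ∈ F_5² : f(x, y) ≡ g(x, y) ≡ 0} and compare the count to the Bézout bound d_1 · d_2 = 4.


Common zeros: ∅; count = 0; Bézout bound = 4.

deg(f) = 2, deg(g) = 2, so Bézout bound = 4.
Scan x ∈ F_5. For each x, list the y ∈ F_5 with f(x, y) ≡ 0 and those with g(x, y) ≡ 0 (mod 5); the common zeros in that column are the intersection.
  x = 0: f ≡ 0 at y ∈ {3}; g ≡ 0 at y ∈ ∅; common: ∅.
  x = 1: f ≡ 0 at y ∈ {0, 4}; g ≡ 0 at y ∈ {1, 3}; common: ∅.
  x = 2: f ≡ 0 at y ∈ {1}; g ≡ 0 at y ∈ ∅; common: ∅.
  x = 3: f ≡ 0 at y ∈ ∅; g ≡ 0 at y ∈ {3}; common: ∅.
  x = 4: f ≡ 0 at y ∈ ∅; g ≡ 0 at y ∈ {1}; common: ∅.
Collecting: common zeros = ∅, so the count is 0.
Comparison with the Bézout bound: 0 ≤ 4 = deg(f)·deg(g), as expected for curves with no common component (the affine F_5-count falls short of the bound because intersections may lie at infinity, over extension fields, or carry multiplicity).


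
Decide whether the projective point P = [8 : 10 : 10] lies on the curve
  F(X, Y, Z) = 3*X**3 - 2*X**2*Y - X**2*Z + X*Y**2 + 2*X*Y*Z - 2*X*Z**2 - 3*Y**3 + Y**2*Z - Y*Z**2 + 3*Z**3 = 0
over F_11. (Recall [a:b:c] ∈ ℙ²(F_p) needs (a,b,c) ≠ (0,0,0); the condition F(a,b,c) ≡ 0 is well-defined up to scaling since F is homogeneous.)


F(8,10,10) ≡ 9 (mod 11); P is NOT on the curve.

Evaluate F(8, 10, 10) term-by-term (mod 11).
  3*X**3 ↦ 3·512·1·1 = 1536
  -2*X**2*Y ↦ -2·64·10·1 = -1280
  -X**2*Z ↦ -1·64·1·10 = -640
  X*Y**2 ↦ 1·8·100·1 = 800
  2*X*Y*Z ↦ 2·8·10·10 = 1600
  -2*X*Z**2 ↦ -2·8·1·100 = -1600
  -3*Y**3 ↦ -3·1·1000·1 = -3000
  Y**2*Z ↦ 1·1·100·10 = 1000
  -Y*Z**2 ↦ -1·1·10·100 = -1000
  3*Z**3 ↦ 3·1·1·1000 = 3000
Sum: F(8, 10, 10) = (1536) + (-1280) + (-640) + (800) + (1600) + (-1600) + (-3000) + (1000) + (-1000) + (3000) = 416.
Reducing mod 11: 416 ≡ 9 (mod 11).
Since F(a, b, c) ≡ 9 ≠ 0 (mod 11), P does NOT lie on the curve.


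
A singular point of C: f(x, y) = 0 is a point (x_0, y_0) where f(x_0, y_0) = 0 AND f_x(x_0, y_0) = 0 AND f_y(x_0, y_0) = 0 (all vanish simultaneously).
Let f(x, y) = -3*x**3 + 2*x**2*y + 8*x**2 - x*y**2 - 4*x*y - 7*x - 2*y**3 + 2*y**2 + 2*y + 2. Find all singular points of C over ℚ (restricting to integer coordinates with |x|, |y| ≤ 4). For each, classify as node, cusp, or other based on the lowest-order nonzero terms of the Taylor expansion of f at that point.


Singular points: {(1, 0)}; classification: node.

Compute partial derivatives:
  f_x = -9*x**2 + 4*x*y + 16*x - y**2 - 4*y - 7.
  f_y = 2*x**2 - 2*x*y - 4*x - 6*y**2 + 4*y + 2.
Scan x_0 ∈ {−4, ..., 4}. For each x_0, f_y(x_0, y) is a polynomial in y; find its integer roots y ∈ {−4, ..., 4}, then test f_x and f at those candidates.
  x = -4: f_y(-4, y) = -6*y**2 + 12*y + 50; no integer root y with |y| ≤ 4.
  x = -3: f_y(-3, y) = -6*y**2 + 10*y + 32; no integer root y with |y| ≤ 4.
  x = -2: f_y(-2, y) = -6*y**2 + 8*y + 18; no integer root y with |y| ≤ 4.
  x = -1: f_y(-1, y) = -6*y**2 + 6*y + 8; no integer root y with |y| ≤ 4.
  x = 0: f_y(0, y) = -6*y**2 + 4*y + 2; vanishes at y ∈ {1}. (0, 1): f_x = -12 ≠ 0.
  x = 1: f_y(1, y) = -6*y**2 + 2*y; vanishes at y ∈ {0}. (1, 0): f_x = 0, f = 0 — SINGULAR.
  x = 2: f_y(2, y) = 2 - 6*y**2; no integer root y with |y| ≤ 4.
  x = 3: f_y(3, y) = -6*y**2 - 2*y + 8; vanishes at y ∈ {1}. (3, 1): f_x = -33 ≠ 0.
  x = 4: f_y(4, y) = -6*y**2 - 4*y + 18; no integer root y with |y| ≤ 4.
Only singular point on the grid: (1, 0).
Classify: substitute x = 1 + u, y = 0 + v and expand: f = -3*u**3 + 2*u**2*v - u**2 - u*v**2 - 2*v**3 + v**2.
No constant or linear terms (consistent with a singular point). Quadratic part: -u**2 + v**2. Cubic part: -3*u**3 + 2*u**2*v - u*v**2 - 2*v**3.
The quadratic part v**2 - u**2 = (v − u)(v + u) splits into two distinct linear factors, so there are two distinct tangent lines y − 0 = ±(x − 1) — this is a node (ordinary double point).
Classification: node.


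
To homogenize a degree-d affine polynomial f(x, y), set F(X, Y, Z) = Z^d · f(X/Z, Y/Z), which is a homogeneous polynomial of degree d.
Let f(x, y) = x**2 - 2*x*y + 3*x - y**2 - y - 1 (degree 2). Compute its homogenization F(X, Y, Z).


F(X, Y, Z) = X**2 - 2*X*Y + 3*X*Z - Y**2 - Y*Z - Z**2

deg(f) = 2.
Substitute x = X/Z, y = Y/Z into f, then multiply by Z^2.
  monomial 1·x^2·y^0 ↦ 1·X^2·Y^0·Z^0.
  monomial -2·x^1·y^1 ↦ -2·X^1·Y^1·Z^0.
  monomial 3·x^1·y^0 ↦ 3·X^1·Y^0·Z^1.
  monomial -1·x^0·y^2 ↦ -1·X^0·Y^2·Z^0.
  monomial -1·x^0·y^1 ↦ -1·X^0·Y^1·Z^1.
  monomial -1·x^0·y^0 ↦ -1·X^0·Y^0·Z^2.
Collecting: F(X, Y, Z) = X**2 - 2*X*Y + 3*X*Z - Y**2 - Y*Z - Z**2.


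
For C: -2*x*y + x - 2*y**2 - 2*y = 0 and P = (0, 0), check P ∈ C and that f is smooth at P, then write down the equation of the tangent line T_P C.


Tangent line at P: x - 2*y = 0.

Step 1: f(0, 0) = 0, so P lies on C.
Step 2: partial derivatives
  f_x(x, y) = 1 - 2*y, f_y(x, y) = -2*x - 4*y - 2.
  f_x(P) = 1, f_y(P) = -2 (gradient nonzero, so P is smooth).
Step 3: tangent line at P: 1·(x − 0) + -2·(y − 0) = 0.
Expanding: x - 2*y = 0.


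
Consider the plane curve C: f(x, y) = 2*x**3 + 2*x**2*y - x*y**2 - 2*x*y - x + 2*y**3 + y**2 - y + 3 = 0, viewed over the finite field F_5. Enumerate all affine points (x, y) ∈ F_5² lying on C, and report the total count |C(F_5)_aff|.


Affine F_5-points: {(0, 1), (1, 1), (1, 3), (2, 2), (3, 1)}; count = 5.

For each of the 25 pairs (x, y) ∈ F_5², evaluate f(x, y) mod 5. Record the zeros.
  x = 0: [0↦3, 1↦0, 2↦1, 3↦3, 4↦3]  zeros at y ∈ {1}
  x = 1: [0↦4, 1↦0, 2↦3, 3↦0, 4↦3]  zeros at y ∈ {1, 3}
  x = 2: [0↦2, 1↦1, 2↦0, 3↦1, 4↦1]  zeros at y ∈ {2}
  x = 3: [0↦4, 1↦0, 2↦4, 3↦3, 4↦4]  zeros at y ∈ {1}
  x = 4: [0↦2, 1↦4, 2↦2, 3↦3, 4↦4]  zeros at y ∈ ∅
Collecting zeros: affine points = {(0, 1), (1, 1), (1, 3), (2, 2), (3, 1)}.
Total count |C(F_5)_aff| = 5.


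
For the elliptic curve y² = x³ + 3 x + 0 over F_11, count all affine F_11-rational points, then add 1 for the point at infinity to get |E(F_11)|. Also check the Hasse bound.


Affine points = {(0, 0), (1, 2), (1, 9), (2, 5), (2, 6), (3, 5), (3, 6), (6, 5), (6, 6), (7, 1), (7, 10)}; affine count = 11; |E(F_11)| = 12.

Discriminant check: Δ ∝ 4a³ + 27b² = 4·3³ + 27·0² = 4·27 + 27·0 ≡ 9 (mod 11). Nonzero ⇒ E is nonsingular.
For each x ∈ F_11, compute rhs = x³ + 3·x + 0 mod 11, then count y ∈ F_11 with y² ≡ rhs.
  x = 0: rhs = 0, matching y values: 0 (1 points).
  x = 1: rhs = 4, matching y values: 2, 9 (2 points).
  x = 2: rhs = 3, matching y values: 5, 6 (2 points).
  x = 3: rhs = 3, matching y values: 5, 6 (2 points).
  x = 4: rhs = 10, matching y values: none (0 points).
  x = 5: rhs = 8, matching y values: none (0 points).
  x = 6: rhs = 3, matching y values: 5, 6 (2 points).
  x = 7: rhs = 1, matching y values: 1, 10 (2 points).
  x = 8: rhs = 8, matching y values: none (0 points).
  x = 9: rhs = 8, matching y values: none (0 points).
  x = 10: rhs = 7, matching y values: none (0 points).
Total affine count: 11.
Full point count |E(F_11)| = 11 + 1 = 12.
Hasse bound: |12 − (11+1)| = |0| = 0 ≤ 2√11 ≈ 6.6332 ✓.


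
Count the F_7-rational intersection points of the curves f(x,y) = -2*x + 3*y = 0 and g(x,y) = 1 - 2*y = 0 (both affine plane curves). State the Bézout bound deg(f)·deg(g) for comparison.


Common zeros: {(6, 4)}; count = 1; Bézout bound = 1.

deg(f) = 1, deg(g) = 1, so Bézout bound = 1.
Scan x ∈ F_7. For each x, list the y ∈ F_7 with f(x, y) ≡ 0 and those with g(x, y) ≡ 0 (mod 7); the common zeros in that column are the intersection.
  x = 0: f ≡ 0 at y ∈ {0}; g ≡ 0 at y ∈ {4}; common: ∅.
  x = 1: f ≡ 0 at y ∈ {3}; g ≡ 0 at y ∈ {4}; common: ∅.
  x = 2: f ≡ 0 at y ∈ {6}; g ≡ 0 at y ∈ {4}; common: ∅.
  x = 3: f ≡ 0 at y ∈ {2}; g ≡ 0 at y ∈ {4}; common: ∅.
  x = 4: f ≡ 0 at y ∈ {5}; g ≡ 0 at y ∈ {4}; common: ∅.
  x = 5: f ≡ 0 at y ∈ {1}; g ≡ 0 at y ∈ {4}; common: ∅.
  x = 6: f ≡ 0 at y ∈ {4}; g ≡ 0 at y ∈ {4}; common: {4}.
Collecting: common zeros = {(6, 4)}, so the count is 1.
Comparison with the Bézout bound: 1 ≤ 1 = deg(f)·deg(g), as expected for curves with no common component (the bound is attained).


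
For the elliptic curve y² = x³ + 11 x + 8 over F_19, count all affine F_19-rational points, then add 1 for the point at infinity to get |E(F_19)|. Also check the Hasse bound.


Affine points = {(1, 1), (1, 18), (2, 0), (3, 7), (3, 12), (5, 6), (5, 13), (6, 9), (6, 10), (8, 0), (9, 0), (10, 4), (10, 15), (11, 4), (11, 15), (12, 5), (12, 14), (13, 7), (13, 12), (16, 9), (16, 10), (17, 4), (17, 15)}; affine count = 23; |E(F_19)| = 24.

Discriminant check: Δ ∝ 4a³ + 27b² = 4·11³ + 27·8² = 4·1331 + 27·64 ≡ 3 (mod 19). Nonzero ⇒ E is nonsingular.
For each x ∈ F_19, compute rhs = x³ + 11·x + 8 mod 19, then count y ∈ F_19 with y² ≡ rhs.
  x = 0: rhs = 8, matching y values: none (0 points).
  x = 1: rhs = 1, matching y values: 1, 18 (2 points).
  x = 2: rhs = 0, matching y values: 0 (1 points).
  x = 3: rhs = 11, matching y values: 7, 12 (2 points).
  x = 4: rhs = 2, matching y values: none (0 points).
  x = 5: rhs = 17, matching y values: 6, 13 (2 points).
  x = 6: rhs = 5, matching y values: 9, 10 (2 points).
  x = 7: rhs = 10, matching y values: none (0 points).
  x = 8: rhs = 0, matching y values: 0 (1 points).
  x = 9: rhs = 0, matching y values: 0 (1 points).
  x = 10: rhs = 16, matching y values: 4, 15 (2 points).
  x = 11: rhs = 16, matching y values: 4, 15 (2 points).
  x = 12: rhs = 6, matching y values: 5, 14 (2 points).
  x = 13: rhs = 11, matching y values: 7, 12 (2 points).
  x = 14: rhs = 18, matching y values: none (0 points).
  x = 15: rhs = 14, matching y values: none (0 points).
  x = 16: rhs = 5, matching y values: 9, 10 (2 points).
  x = 17: rhs = 16, matching y values: 4, 15 (2 points).
  x = 18: rhs = 15, matching y values: none (0 points).
Total affine count: 23.
Full point count |E(F_19)| = 23 + 1 = 24.
Hasse bound: |24 − (19+1)| = |4| = 4 ≤ 2√19 ≈ 8.7178 ✓.


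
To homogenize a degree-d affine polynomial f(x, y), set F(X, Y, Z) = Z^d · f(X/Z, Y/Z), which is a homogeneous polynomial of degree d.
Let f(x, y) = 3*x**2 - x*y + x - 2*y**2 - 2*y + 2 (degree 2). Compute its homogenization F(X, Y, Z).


F(X, Y, Z) = 3*X**2 - X*Y + X*Z - 2*Y**2 - 2*Y*Z + 2*Z**2

deg(f) = 2.
Substitute x = X/Z, y = Y/Z into f, then multiply by Z^2.
  monomial 3·x^2·y^0 ↦ 3·X^2·Y^0·Z^0.
  monomial -1·x^1·y^1 ↦ -1·X^1·Y^1·Z^0.
  monomial 1·x^1·y^0 ↦ 1·X^1·Y^0·Z^1.
  monomial -2·x^0·y^2 ↦ -2·X^0·Y^2·Z^0.
  monomial -2·x^0·y^1 ↦ -2·X^0·Y^1·Z^1.
  monomial 2·x^0·y^0 ↦ 2·X^0·Y^0·Z^2.
Collecting: F(X, Y, Z) = 3*X**2 - X*Y + X*Z - 2*Y**2 - 2*Y*Z + 2*Z**2.


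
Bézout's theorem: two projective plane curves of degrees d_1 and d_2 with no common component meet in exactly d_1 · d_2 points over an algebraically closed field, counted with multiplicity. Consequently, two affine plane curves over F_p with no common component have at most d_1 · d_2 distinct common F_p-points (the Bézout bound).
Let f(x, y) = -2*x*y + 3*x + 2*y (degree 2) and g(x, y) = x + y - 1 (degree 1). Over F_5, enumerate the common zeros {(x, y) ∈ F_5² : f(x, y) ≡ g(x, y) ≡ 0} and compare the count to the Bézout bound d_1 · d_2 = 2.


Common zeros: {(4, 2)}; count = 1; Bézout bound = 2.

deg(f) = 2, deg(g) = 1, so Bézout bound = 2.
Scan x ∈ F_5. For each x, list the y ∈ F_5 with f(x, y) ≡ 0 and those with g(x, y) ≡ 0 (mod 5); the common zeros in that column are the intersection.
  x = 0: f ≡ 0 at y ∈ {0}; g ≡ 0 at y ∈ {1}; common: ∅.
  x = 1: f ≡ 0 at y ∈ ∅; g ≡ 0 at y ∈ {0}; common: ∅.
  x = 2: f ≡ 0 at y ∈ {3}; g ≡ 0 at y ∈ {4}; common: ∅.
  x = 3: f ≡ 0 at y ∈ {1}; g ≡ 0 at y ∈ {3}; common: ∅.
  x = 4: f ≡ 0 at y ∈ {2}; g ≡ 0 at y ∈ {2}; common: {2}.
Collecting: common zeros = {(4, 2)}, so the count is 1.
Comparison with the Bézout bound: 1 ≤ 2 = deg(f)·deg(g), as expected for curves with no common component (the affine F_5-count falls short of the bound because intersections may lie at infinity, over extension fields, or carry multiplicity).


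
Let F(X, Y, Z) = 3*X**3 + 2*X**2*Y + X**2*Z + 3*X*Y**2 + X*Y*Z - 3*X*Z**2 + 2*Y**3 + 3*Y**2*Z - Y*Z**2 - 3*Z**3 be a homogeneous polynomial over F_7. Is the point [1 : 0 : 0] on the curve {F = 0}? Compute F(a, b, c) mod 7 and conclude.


F(1,0,0) ≡ 3 (mod 7); P is NOT on the curve.

Evaluate F(1, 0, 0) term-by-term (mod 7).
  3*X**3 ↦ 3·1·1·1 = 3
  2*X**2*Y ↦ 2·1·0·1 = 0
  X**2*Z ↦ 1·1·1·0 = 0
  3*X*Y**2 ↦ 3·1·0·1 = 0
  X*Y*Z ↦ 1·1·0·0 = 0
  -3*X*Z**2 ↦ -3·1·1·0 = 0
  2*Y**3 ↦ 2·1·0·1 = 0
  3*Y**2*Z ↦ 3·1·0·0 = 0
  -Y*Z**2 ↦ -1·1·0·0 = 0
  -3*Z**3 ↦ -3·1·1·0 = 0
Sum: F(1, 0, 0) = (3) + (0) + (0) + (0) + (0) + (0) + (0) + (0) + (0) + (0) = 3.
Reducing mod 7: 3 ≡ 3 (mod 7).
Since F(a, b, c) ≡ 3 ≠ 0 (mod 7), P does NOT lie on the curve.


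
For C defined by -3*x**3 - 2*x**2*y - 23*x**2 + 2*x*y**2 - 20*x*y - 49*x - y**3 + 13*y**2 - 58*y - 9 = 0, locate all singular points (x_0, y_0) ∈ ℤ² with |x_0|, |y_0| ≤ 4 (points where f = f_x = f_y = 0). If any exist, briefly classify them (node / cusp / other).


Singular points: {(-3, 2)}; classification: cusp.

Compute partial derivatives:
  f_x = -9*x**2 - 4*x*y - 46*x + 2*y**2 - 20*y - 49.
  f_y = -2*x**2 + 4*x*y - 20*x - 3*y**2 + 26*y - 58.
Scan x_0 ∈ {−4, ..., 4}. For each x_0, f_y(x_0, y) is a polynomial in y; find its integer roots y ∈ {−4, ..., 4}, then test f_x and f at those candidates.
  x = -4: f_y(-4, y) = -3*y**2 + 10*y - 10; no integer root y with |y| ≤ 4.
  x = -3: f_y(-3, y) = -3*y**2 + 14*y - 16; vanishes at y ∈ {2}. (-3, 2): f_x = 0, f = 0 — SINGULAR.
  x = -2: f_y(-2, y) = -3*y**2 + 18*y - 26; no integer root y with |y| ≤ 4.
  x = -1: f_y(-1, y) = -3*y**2 + 22*y - 40; vanishes at y ∈ {4}. (-1, 4): f_x = -44 ≠ 0.
  x = 0: f_y(0, y) = -3*y**2 + 26*y - 58; no integer root y with |y| ≤ 4.
  x = 1: f_y(1, y) = -3*y**2 + 30*y - 80; no integer root y with |y| ≤ 4.
  x = 2: f_y(2, y) = -3*y**2 + 34*y - 106; no integer root y with |y| ≤ 4.
  x = 3: f_y(3, y) = -3*y**2 + 38*y - 136; no integer root y with |y| ≤ 4.
  x = 4: f_y(4, y) = -3*y**2 + 42*y - 170; no integer root y with |y| ≤ 4.
Only singular point on the grid: (-3, 2).
Classify: substitute x = -3 + u, y = 2 + v and expand: f = -3*u**3 - 2*u**2*v + 2*u*v**2 - v**3 + v**2.
No constant or linear terms (consistent with a singular point). Quadratic part: v**2. Cubic part: -3*u**3 - 2*u**2*v + 2*u*v**2 - v**3.
The quadratic part v**2 is a perfect square, so there is a single (double) tangent line v = 0, i.e. y = 2. Restricting the cubic part to that line (v = 0) leaves -3*u**3 ≠ 0, so f is not divisible by v and the branch is v² ≈ 3*u**3 to lowest order — this is a cusp.
Classification: cusp.


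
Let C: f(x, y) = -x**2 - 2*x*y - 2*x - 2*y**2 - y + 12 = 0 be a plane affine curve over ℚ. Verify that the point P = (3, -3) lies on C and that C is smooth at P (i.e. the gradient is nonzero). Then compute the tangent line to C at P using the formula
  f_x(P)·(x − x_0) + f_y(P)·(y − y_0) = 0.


Tangent line at P: -2*x + 5*y + 21 = 0.

Step 1: f(3, -3) = 0, so P lies on C.
Step 2: partial derivatives
  f_x(x, y) = -2*x - 2*y - 2, f_y(x, y) = -2*x - 4*y - 1.
  f_x(P) = -2, f_y(P) = 5 (gradient nonzero, so P is smooth).
Step 3: tangent line at P: -2·(x − 3) + 5·(y − -3) = 0.
Expanding: -2*x + 5*y + 21 = 0.


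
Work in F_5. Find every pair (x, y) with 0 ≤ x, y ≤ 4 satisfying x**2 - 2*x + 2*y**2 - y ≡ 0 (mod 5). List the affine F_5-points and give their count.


Affine F_5-points: {(0, 0), (0, 3), (1, 1), (1, 2), (2, 0), (2, 3)}; count = 6.

For each of the 25 pairs (x, y) ∈ F_5², evaluate f(x, y) mod 5. Record the zeros.
  x = 0: [0↦0, 1↦1, 2↦1, 3↦0, 4↦3]  zeros at y ∈ {0, 3}
  x = 1: [0↦4, 1↦0, 2↦0, 3↦4, 4↦2]  zeros at y ∈ {1, 2}
  x = 2: [0↦0, 1↦1, 2↦1, 3↦0, 4↦3]  zeros at y ∈ {0, 3}
  x = 3: [0↦3, 1↦4, 2↦4, 3↦3, 4↦1]  zeros at y ∈ ∅
  x = 4: [0↦3, 1↦4, 2↦4, 3↦3, 4↦1]  zeros at y ∈ ∅
Collecting zeros: affine points = {(0, 0), (0, 3), (1, 1), (1, 2), (2, 0), (2, 3)}.
Total count |C(F_5)_aff| = 6.


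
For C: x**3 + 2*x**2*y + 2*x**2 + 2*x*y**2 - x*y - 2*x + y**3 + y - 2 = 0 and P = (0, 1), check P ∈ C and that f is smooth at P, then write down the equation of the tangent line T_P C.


Tangent line at P: -x + 4*y - 4 = 0.

Step 1: f(0, 1) = 0, so P lies on C.
Step 2: partial derivatives
  f_x(x, y) = 3*x**2 + 4*x*y + 4*x + 2*y**2 - y - 2, f_y(x, y) = 2*x**2 + 4*x*y - x + 3*y**2 + 1.
  f_x(P) = -1, f_y(P) = 4 (gradient nonzero, so P is smooth).
Step 3: tangent line at P: -1·(x − 0) + 4·(y − 1) = 0.
Expanding: -x + 4*y - 4 = 0.


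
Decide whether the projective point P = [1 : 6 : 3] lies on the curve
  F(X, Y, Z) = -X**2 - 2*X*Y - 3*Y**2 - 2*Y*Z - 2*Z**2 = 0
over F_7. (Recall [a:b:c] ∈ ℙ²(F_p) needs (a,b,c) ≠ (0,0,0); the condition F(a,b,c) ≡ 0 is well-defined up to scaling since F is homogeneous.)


F(1,6,3) ≡ 0 (mod 7); P is on the curve.

Evaluate F(1, 6, 3) term-by-term (mod 7).
  -X**2 ↦ -1·1·1·1 = -1
  -2*X*Y ↦ -2·1·6·1 = -12
  -3*Y**2 ↦ -3·1·36·1 = -108
  -2*Y*Z ↦ -2·1·6·3 = -36
  -2*Z**2 ↦ -2·1·1·9 = -18
Sum: F(1, 6, 3) = (-1) + (-12) + (-108) + (-36) + (-18) = -175.
Reducing mod 7: -175 ≡ 0 (mod 7).
Since F(a, b, c) ≡ 0 (mod 7), P lies on the curve.


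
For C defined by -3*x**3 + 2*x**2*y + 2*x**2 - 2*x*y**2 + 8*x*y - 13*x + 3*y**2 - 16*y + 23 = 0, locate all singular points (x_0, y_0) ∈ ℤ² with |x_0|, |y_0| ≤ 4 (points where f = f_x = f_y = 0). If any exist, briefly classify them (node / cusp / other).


Singular points: {(1, 3)}; classification: node.

Compute partial derivatives:
  f_x = -9*x**2 + 4*x*y + 4*x - 2*y**2 + 8*y - 13.
  f_y = 2*x**2 - 4*x*y + 8*x + 6*y - 16.
Scan x_0 ∈ {−4, ..., 4}. For each x_0, f_y(x_0, y) is a polynomial in y; find its integer roots y ∈ {−4, ..., 4}, then test f_x and f at those candidates.
  x = -4: f_y(-4, y) = 22*y - 16; no integer root y with |y| ≤ 4.
  x = -3: f_y(-3, y) = 18*y - 22; no integer root y with |y| ≤ 4.
  x = -2: f_y(-2, y) = 14*y - 24; no integer root y with |y| ≤ 4.
  x = -1: f_y(-1, y) = 10*y - 22; no integer root y with |y| ≤ 4.
  x = 0: f_y(0, y) = 6*y - 16; no integer root y with |y| ≤ 4.
  x = 1: f_y(1, y) = 2*y - 6; vanishes at y ∈ {3}. (1, 3): f_x = 0, f = 0 — SINGULAR.
  x = 2: f_y(2, y) = 8 - 2*y; vanishes at y ∈ {4}. (2, 4): f_x = -9 ≠ 0.
  x = 3: f_y(3, y) = 26 - 6*y; no integer root y with |y| ≤ 4.
  x = 4: f_y(4, y) = 48 - 10*y; no integer root y with |y| ≤ 4.
Only singular point on the grid: (1, 3).
Classify: substitute x = 1 + u, y = 3 + v and expand: f = -3*u**3 + 2*u**2*v - u**2 - 2*u*v**2 + v**2.
No constant or linear terms (consistent with a singular point). Quadratic part: -u**2 + v**2. Cubic part: -3*u**3 + 2*u**2*v - 2*u*v**2.
The quadratic part v**2 - u**2 = (v − u)(v + u) splits into two distinct linear factors, so there are two distinct tangent lines y − 3 = ±(x − 1) — this is a node (ordinary double point).
Classification: node.
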